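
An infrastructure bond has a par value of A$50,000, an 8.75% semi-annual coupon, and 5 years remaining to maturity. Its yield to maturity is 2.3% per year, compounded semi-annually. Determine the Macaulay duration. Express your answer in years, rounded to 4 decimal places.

4.2753 years

Periodic yield y = 0.0115. Discount each cash flow and weight by its period:
  t   CF        PV=CF/(1+0.0115)^t    t·PV
  1     2,187.50     2,162.6298     2,162.6298
  2     2,187.50     2,138.0423     4,276.0845
  3     2,187.50     2,113.7343     6,341.2030
  4     2,187.50     2,089.7027     8,358.8110
  5     2,187.50     2,065.9444    10,329.7219
  6     2,187.50     2,042.4561    12,254.7368
  7     2,187.50     2,019.2349    14,134.6446
  8     2,187.50     1,996.2777    15,970.2219
  9     2,187.50     1,973.5816    17,762.2340
  10   52,187.50    46,548.7070   465,487.0698
  Σ                 65,150.3108   557,077.3573
Price P = Σ PV = 65,150.3108.
Macaulay duration = Σ(t·PV) / P = 557,077.3573 / 65,150.3108 = 8.55065 half-year periods.
In years: 8.55065 / 2 = 4.27532 years.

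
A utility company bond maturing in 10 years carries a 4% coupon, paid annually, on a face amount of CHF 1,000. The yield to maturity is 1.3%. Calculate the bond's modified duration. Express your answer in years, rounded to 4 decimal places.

Periodic yield y = 0.013. First find Macaulay duration:
  t   CF        PV=CF/(1+0.013)^t    t·PV
  1        40.00        39.4867        39.4867
  2        40.00        38.9799        77.9599
  3        40.00        38.4797       115.4391
  4        40.00        37.9859       151.9435
  5        40.00        37.4984       187.4920
  6        40.00        37.0172       222.1031
  7        40.00        36.5421       255.7949
  8        40.00        36.0732       288.5854
  9        40.00        35.6102       320.4922
  10    1,040.00       913.9846     9,139.8462
  Σ                  1,251.6579    10,799.1430
P = 1,251.6579; Macaulay duration = 10,799.1430 / 1,251.6579 = 8.62787 years.
Modified duration = D_Mac / (1 + y) = 8.62787 / 1.013 = 8.51715 years.

8.5171 years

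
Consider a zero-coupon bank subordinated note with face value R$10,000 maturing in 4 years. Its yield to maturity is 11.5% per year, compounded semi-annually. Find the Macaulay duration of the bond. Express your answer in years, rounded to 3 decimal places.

4.000 years

A zero-coupon bond has a single cash flow at maturity, so its Macaulay duration equals its maturity: 4 years.
(Equivalently: 8 semi-annual periods ÷ 2 = 4 years.)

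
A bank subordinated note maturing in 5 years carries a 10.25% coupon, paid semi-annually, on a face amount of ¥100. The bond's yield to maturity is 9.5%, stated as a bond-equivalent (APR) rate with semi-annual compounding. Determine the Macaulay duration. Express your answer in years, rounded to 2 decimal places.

Periodic yield y = 0.0475. Discount each cash flow and weight by its period:
  t   CF        PV=CF/(1+0.0475)^t    t·PV
  1        5.125         4.8926         4.8926
  2        5.125         4.6707         9.3415
  3        5.125         4.4589        13.3768
  4        5.125         4.2567        17.0270
  5        5.125         4.0637        20.3186
  6        5.125         3.8794        23.2767
  7        5.125         3.7035        25.9247
  8        5.125         3.5356        28.2847
  9        5.125         3.3753        30.3774
  10     105.125        66.0946       660.9456
  Σ                    102.9311       833.7655
Price P = Σ PV = 102.9311.
Macaulay duration = Σ(t·PV) / P = 833.7655 / 102.9311 = 8.10023 half-year periods.
In years: 8.10023 / 2 = 4.05011 years.

4.05 years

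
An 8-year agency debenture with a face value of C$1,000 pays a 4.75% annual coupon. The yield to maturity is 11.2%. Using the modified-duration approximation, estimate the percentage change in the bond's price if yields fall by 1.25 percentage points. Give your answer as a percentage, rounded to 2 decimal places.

Periodic yield y = 0.112. Modified duration first:
  t   CF        PV=CF/(1+0.112)^t    t·PV
  1        47.50        42.7158        42.7158
  2        47.50        38.4135        76.8270
  3        47.50        34.5445       103.6336
  4        47.50        31.0652       124.2609
  5        47.50        27.9364       139.6818
  6        47.50        25.1226       150.7357
  7        47.50        22.5923       158.1460
  8     1,047.50       448.0389     3,584.3113
  Σ                    670.4293     4,380.3120
P = 670.4293; D_Mac = 6.53359 yrs; D_mod = 6.53359/(1+0.112) = 5.87553 yrs.
ΔP/P ≈ -D_mod · Δy = -5.87553 × (-0.0125) = +0.073444 = +7.3444%.

+7.34%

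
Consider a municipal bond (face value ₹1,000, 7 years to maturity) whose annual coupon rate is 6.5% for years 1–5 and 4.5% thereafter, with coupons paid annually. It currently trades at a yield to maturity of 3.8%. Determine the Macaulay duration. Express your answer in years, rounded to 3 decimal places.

5.921 years

Periodic yield y = 0.038. Discount each cash flow and weight by its year:
  t   CF        PV=CF/(1+0.038)^t    t·PV
  1        65.00        62.6204        62.6204
  2        65.00        60.3280       120.6559
  3        65.00        58.1194       174.3583
  4        65.00        55.9917       223.9669
  5        65.00        53.9419       269.7097
  6        45.00        35.9773       215.8637
  7     1,045.00       804.8868     5,634.2077
  Σ                  1,131.8656     6,701.3827
Price P = Σ PV = 1,131.8656.
Macaulay duration = Σ(t·PV) / P = 6,701.3827 / 1,131.8656 = 5.92065 years.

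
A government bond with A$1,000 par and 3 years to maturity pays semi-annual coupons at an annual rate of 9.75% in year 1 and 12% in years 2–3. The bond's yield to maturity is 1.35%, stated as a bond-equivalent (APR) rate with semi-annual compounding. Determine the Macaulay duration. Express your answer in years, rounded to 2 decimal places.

2.70 years

Periodic yield y = 0.00675. Discount each cash flow and weight by its period:
  t   CF        PV=CF/(1+0.00675)^t    t·PV
  1        48.75        48.4231        48.4231
  2        48.75        48.0985        96.1970
  3        60.00        58.8012       176.4037
  4        60.00        58.4070       233.6279
  5        60.00        58.0154       290.0768
  6     1,060.00     1,018.0662     6,108.3974
  Σ                  1,289.8114     6,953.1259
Price P = Σ PV = 1,289.8114.
Macaulay duration = Σ(t·PV) / P = 6,953.1259 / 1,289.8114 = 5.39081 half-year periods.
In years: 5.39081 / 2 = 2.69540 years.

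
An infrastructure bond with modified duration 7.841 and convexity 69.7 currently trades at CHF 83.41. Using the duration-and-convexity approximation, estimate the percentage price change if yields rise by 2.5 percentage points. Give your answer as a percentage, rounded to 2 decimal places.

-17.42%

Duration effect: -D_mod·Δy = -7.841 × (+0.025) = -0.196025
Convexity effect: ½·C·(Δy)² = 0.5 × 69.7 × (0.025)² = +0.02178125
ΔP/P ≈ -0.196025 + 0.02178125 = -0.17424375
= -17.424375%.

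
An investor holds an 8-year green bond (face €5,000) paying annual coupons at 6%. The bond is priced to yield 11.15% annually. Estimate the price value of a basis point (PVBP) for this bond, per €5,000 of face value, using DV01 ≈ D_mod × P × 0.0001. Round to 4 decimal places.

Periodic yield y = 0.1115.
  t   CF        PV=CF/(1+0.1115)^t    t·PV
  1       300.00       269.9055       269.9055
  2       300.00       242.8300       485.6600
  3       300.00       218.4705       655.4116
  4       300.00       196.5547       786.2187
  5       300.00       176.8373       884.1866
  6       300.00       159.0979       954.5874
  7       300.00       143.1380     1,001.9661
  8     5,300.00     2,275.0981    18,200.7850
  Σ                  3,681.9321    23,238.7209
P = 3,681.9321; D_Mac = 6.31156 yrs; D_mod = 5.67841 yrs.
DV01 ≈ 5.67841 × 3,681.9321 × 0.0001 = 2.090753.

€2.0908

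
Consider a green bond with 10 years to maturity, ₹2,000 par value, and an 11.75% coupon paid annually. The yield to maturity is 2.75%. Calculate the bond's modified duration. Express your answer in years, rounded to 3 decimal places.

Periodic yield y = 0.0275. First find Macaulay duration:
  t   CF        PV=CF/(1+0.0275)^t    t·PV
  1       235.00       228.7105       228.7105
  2       235.00       222.5893       445.1785
  3       235.00       216.6319       649.8956
  4       235.00       210.8339       843.3358
  5       235.00       205.1912     1,025.9559
  6       235.00       199.6995     1,198.1967
  7       235.00       194.3547     1,360.4829
  8       235.00       189.1530     1,513.2239
  9       235.00       184.0905     1,656.8145
  10    2,235.00     1,703.9593    17,039.5932
  Σ                  3,555.2137    25,961.3877
P = 3,555.2137; Macaulay duration = 25,961.3877 / 3,555.2137 = 7.30234 years.
Modified duration = D_Mac / (1 + y) = 7.30234 / 1.0275 = 7.10690 years.

7.107 years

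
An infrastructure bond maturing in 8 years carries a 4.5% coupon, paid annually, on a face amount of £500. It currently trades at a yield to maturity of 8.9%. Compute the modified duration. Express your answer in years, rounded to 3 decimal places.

6.148 years

Periodic yield y = 0.089. First find Macaulay duration:
  t   CF        PV=CF/(1+0.089)^t    t·PV
  1        22.50        20.6612        20.6612
  2        22.50        18.9726        37.9452
  3        22.50        17.4220        52.2661
  4        22.50        15.9982        63.9928
  5        22.50        14.6907        73.4536
  6        22.50        13.4901        80.9406
  7        22.50        12.3876        86.7132
  8       522.50       264.1577     2,113.2615
  Σ                    377.7801     2,529.2342
P = 377.7801; Macaulay duration = 2,529.2342 / 377.7801 = 6.69499 years.
Modified duration = D_Mac / (1 + y) = 6.69499 / 1.089 = 6.14783 years.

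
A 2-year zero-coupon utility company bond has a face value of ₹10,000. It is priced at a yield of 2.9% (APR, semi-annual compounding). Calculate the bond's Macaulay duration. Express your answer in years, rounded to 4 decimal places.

2.0000 years

A zero-coupon bond has a single cash flow at maturity, so its Macaulay duration equals its maturity: 2 years.
(Equivalently: 4 semi-annual periods ÷ 2 = 2 years.)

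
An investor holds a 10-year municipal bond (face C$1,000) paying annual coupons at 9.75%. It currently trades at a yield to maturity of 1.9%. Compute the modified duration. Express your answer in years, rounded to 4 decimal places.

Periodic yield y = 0.019. First find Macaulay duration:
  t   CF        PV=CF/(1+0.019)^t    t·PV
  1        97.50        95.6820        95.6820
  2        97.50        93.8980       187.7960
  3        97.50        92.1472       276.4415
  4        97.50        90.4290       361.7161
  5        97.50        88.7429       443.7146
  6        97.50        87.0882       522.5294
  7        97.50        85.4644       598.2509
  8        97.50        83.8709       670.9670
  9        97.50        82.3070       740.7633
  10    1,097.50       909.2068     9,092.0683
  Σ                  1,708.8365    12,989.9292
P = 1,708.8365; Macaulay duration = 12,989.9292 / 1,708.8365 = 7.60162 years.
Modified duration = D_Mac / (1 + y) = 7.60162 / 1.019 = 7.45988 years.

7.4599 years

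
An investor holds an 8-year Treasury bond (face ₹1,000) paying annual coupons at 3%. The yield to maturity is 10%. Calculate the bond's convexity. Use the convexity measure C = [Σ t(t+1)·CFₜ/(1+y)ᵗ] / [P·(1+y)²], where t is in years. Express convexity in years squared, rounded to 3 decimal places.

49.611

With y = 0.1:
  t   CF        PV=CF/(1+0.1)^t    t·PV        t(t+1)·PV
  1        30.00        27.2727        27.2727          54.5455
  2        30.00        24.7934        49.5868         148.7603
  3        30.00        22.5394        67.6183         270.4733
  4        30.00        20.4904        81.9616         409.8081
  5        30.00        18.6276        93.1382         558.8292
  6        30.00        16.9342       101.6053         711.2372
  7        30.00        15.3947       107.7632         862.1056
  8     1,030.00       480.5026     3,844.0208      34,596.1873
  Σ                    626.5552     4,372.9670      37,611.9465
P = 626.5552.
Convexity = Σ t(t+1)·PV / [P·(1+y)²] = 37,611.9465 / (626.5552 × 1.210000) = 49.61136.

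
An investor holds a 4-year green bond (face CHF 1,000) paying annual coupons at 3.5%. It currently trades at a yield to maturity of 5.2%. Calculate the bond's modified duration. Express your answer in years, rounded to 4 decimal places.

Periodic yield y = 0.052. First find Macaulay duration:
  t   CF        PV=CF/(1+0.052)^t    t·PV
  1        35.00        33.2700        33.2700
  2        35.00        31.6254        63.2509
  3        35.00        30.0622        90.1866
  4     1,035.00       845.0402     3,380.1610
  Σ                    939.9978     3,566.8684
P = 939.9978; Macaulay duration = 3,566.8684 / 939.9978 = 3.79455 years.
Modified duration = D_Mac / (1 + y) = 3.79455 / 1.052 = 3.60699 years.

3.6070 years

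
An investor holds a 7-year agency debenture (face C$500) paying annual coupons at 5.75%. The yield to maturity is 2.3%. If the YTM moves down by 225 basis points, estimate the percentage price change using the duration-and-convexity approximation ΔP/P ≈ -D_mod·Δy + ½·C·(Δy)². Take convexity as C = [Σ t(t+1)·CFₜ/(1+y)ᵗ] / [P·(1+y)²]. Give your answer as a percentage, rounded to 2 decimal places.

With y = 0.023:
  t   CF        PV=CF/(1+0.023)^t    t·PV        t(t+1)·PV
  1        28.75        28.1036        28.1036          56.2072
  2        28.75        27.4718        54.9435         164.8306
  3        28.75        26.8541        80.5624         322.2495
  4        28.75        26.2504       105.0015         525.0073
  5        28.75        25.6602       128.3009         769.8054
  6        28.75        25.0833       150.4996       1,053.4971
  7       528.75       450.9423     3,156.5959      25,252.7670
  Σ                    610.3656     3,704.0073      28,144.3640
P = 610.3656; D_Mac = 6.06851 yrs; D_mod = 5.93207 yrs; C = 44.06057.
Duration effect: -5.93207 × (-0.0225) = +0.133472
Convexity effect: 0.5 × 44.06057 × (-0.0225)² = +0.0111528
ΔP/P ≈ +0.133472 + 0.0111528 = +0.144624 = +14.4624%.

+14.46%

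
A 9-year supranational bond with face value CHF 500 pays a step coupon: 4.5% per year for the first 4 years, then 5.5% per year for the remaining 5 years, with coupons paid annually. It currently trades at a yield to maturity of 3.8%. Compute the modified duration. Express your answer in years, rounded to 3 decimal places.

Periodic yield y = 0.038. First find Macaulay duration:
  t   CF        PV=CF/(1+0.038)^t    t·PV
  1        22.50        21.6763        21.6763
  2        22.50        20.8828        41.7655
  3        22.50        20.1183        60.3548
  4        22.50        19.3818        77.5270
  5        27.50        22.8216       114.1080
  6        27.50        21.9861       131.9167
  7        27.50        21.1812       148.2686
  8        27.50        20.4058       163.2465
  9       527.50       377.0911     3,393.8199
  Σ                    545.5449     4,152.6833
P = 545.5449; Macaulay duration = 4,152.6833 / 545.5449 = 7.61199 years.
Modified duration = D_Mac / (1 + y) = 7.61199 / 1.038 = 7.33333 years.

7.333 years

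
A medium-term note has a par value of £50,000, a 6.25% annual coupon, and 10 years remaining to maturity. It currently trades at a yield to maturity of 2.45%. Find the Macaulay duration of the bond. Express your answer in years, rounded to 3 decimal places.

Periodic yield y = 0.0245. Discount each cash flow and weight by its year:
  t   CF        PV=CF/(1+0.0245)^t    t·PV
  1     3,125.00     3,050.2684     3,050.2684
  2     3,125.00     2,977.3240     5,954.6480
  3     3,125.00     2,906.1239     8,718.3718
  4     3,125.00     2,836.6266    11,346.5064
  5     3,125.00     2,768.7912    13,843.9561
  6     3,125.00     2,702.5781    16,215.4683
  7     3,125.00     2,637.9483    18,465.6382
  8     3,125.00     2,574.8641    20,598.9132
  9     3,125.00     2,513.2886    22,619.5972
  10   53,125.00    41,704.1540   417,041.5401
  Σ                 66,671.9673   537,854.9076
Price P = Σ PV = 66,671.9673.
Macaulay duration = Σ(t·PV) / P = 537,854.9076 / 66,671.9673 = 8.06718 years.

8.067 years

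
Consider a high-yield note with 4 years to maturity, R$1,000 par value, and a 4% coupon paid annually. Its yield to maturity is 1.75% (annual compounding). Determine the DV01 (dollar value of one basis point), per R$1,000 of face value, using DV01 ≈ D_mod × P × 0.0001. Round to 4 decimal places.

R$0.4041

Periodic yield y = 0.0175.
  t   CF        PV=CF/(1+0.0175)^t    t·PV
  1        40.00        39.3120        39.3120
  2        40.00        38.6359        77.2718
  3        40.00        37.9714       113.9142
  4     1,040.00       970.2768     3,881.1074
  Σ                  1,086.1962     4,111.6055
P = 1,086.1962; D_Mac = 3.78532 yrs; D_mod = 3.72022 yrs.
DV01 ≈ 3.72022 × 1,086.1962 × 0.0001 = 0.404089.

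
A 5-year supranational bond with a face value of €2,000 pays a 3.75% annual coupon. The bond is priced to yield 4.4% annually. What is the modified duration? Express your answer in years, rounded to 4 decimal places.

Periodic yield y = 0.044. First find Macaulay duration:
  t   CF        PV=CF/(1+0.044)^t    t·PV
  1        75.00        71.8391        71.8391
  2        75.00        68.8114       137.6228
  3        75.00        65.9113       197.7338
  4        75.00        63.1334       252.5337
  5     2,075.00     1,673.0758     8,365.3788
  Σ                  1,942.7709     9,025.1082
P = 1,942.7709; Macaulay duration = 9,025.1082 / 1,942.7709 = 4.64548 years.
Modified duration = D_Mac / (1 + y) = 4.64548 / 1.044 = 4.44970 years.

4.4497 years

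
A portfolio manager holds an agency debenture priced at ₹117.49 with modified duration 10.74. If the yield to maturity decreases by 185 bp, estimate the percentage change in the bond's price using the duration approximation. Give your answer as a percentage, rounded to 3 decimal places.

Duration approximation: ΔP/P ≈ -D_mod · Δy = -10.74 × (-0.0185) = +0.198690.
As a percentage: +19.8690%.

+19.869%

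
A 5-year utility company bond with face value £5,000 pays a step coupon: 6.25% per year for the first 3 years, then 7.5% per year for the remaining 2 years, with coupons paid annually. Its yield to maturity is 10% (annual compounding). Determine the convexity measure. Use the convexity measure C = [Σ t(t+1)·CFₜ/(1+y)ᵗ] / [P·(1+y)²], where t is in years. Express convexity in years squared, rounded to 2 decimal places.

20.83

With y = 0.1:
  t   CF        PV=CF/(1+0.1)^t    t·PV        t(t+1)·PV
  1       312.50       284.0909       284.0909         568.1818
  2       312.50       258.2645       516.5289       1,549.5868
  3       312.50       234.7859       704.3576       2,817.4305
  4       375.00       256.1300     1,024.5202       5,122.6009
  5     5,375.00     3,337.4521    16,687.2606     100,123.5633
  Σ                  4,370.7234    19,216.7582     110,181.3634
P = 4,370.7234.
Convexity = Σ t(t+1)·PV / [P·(1+y)²] = 110,181.3634 / (4,370.7234 × 1.210000) = 20.83385.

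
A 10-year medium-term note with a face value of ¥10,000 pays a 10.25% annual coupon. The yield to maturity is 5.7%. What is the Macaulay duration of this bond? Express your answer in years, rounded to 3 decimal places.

7.170 years

Periodic yield y = 0.057. Discount each cash flow and weight by its year:
  t   CF        PV=CF/(1+0.057)^t    t·PV
  1     1,025.00       969.7256       969.7256
  2     1,025.00       917.4320     1,834.8640
  3     1,025.00       867.9584     2,603.8752
  4     1,025.00       821.1527     3,284.6107
  5     1,025.00       776.8710     3,884.3552
  6     1,025.00       734.9773     4,409.8640
  7     1,025.00       695.3428     4,867.3995
  8     1,025.00       657.8456     5,262.7647
  9     1,025.00       622.3705     5,601.3342
  10   11,025.00     6,333.2805    63,332.8053
  Σ                 13,396.9565    96,051.5984
Price P = Σ PV = 13,396.9565.
Macaulay duration = Σ(t·PV) / P = 96,051.5984 / 13,396.9565 = 7.16966 years.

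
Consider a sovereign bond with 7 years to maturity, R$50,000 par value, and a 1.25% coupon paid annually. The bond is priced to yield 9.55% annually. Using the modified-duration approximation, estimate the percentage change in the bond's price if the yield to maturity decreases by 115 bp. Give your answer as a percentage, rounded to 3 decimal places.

+6.979%

Periodic yield y = 0.0955. Modified duration first:
  t   CF        PV=CF/(1+0.0955)^t    t·PV
  1       625.00       570.5157       570.5157
  2       625.00       520.7811     1,041.5623
  3       625.00       475.3822     1,426.1465
  4       625.00       433.9408     1,735.7632
  5       625.00       396.1121     1,980.5605
  6       625.00       361.5811     2,169.4866
  7    50,625.00    26,734.8876   187,144.2134
  Σ                 29,493.2007   196,068.2482
P = 29,493.2007; D_Mac = 6.64791 yrs; D_mod = 6.64791/(1+0.0955) = 6.06838 yrs.
ΔP/P ≈ -D_mod · Δy = -6.06838 × (-0.0115) = +0.069786 = +6.9786%.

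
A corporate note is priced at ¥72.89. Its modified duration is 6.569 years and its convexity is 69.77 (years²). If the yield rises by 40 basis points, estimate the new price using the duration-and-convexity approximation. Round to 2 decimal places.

Duration effect: -D_mod·Δy = -6.569 × (+0.004) = -0.026276
Convexity effect: ½·C·(Δy)² = 0.5 × 69.77 × (0.004)² = +0.00055816
ΔP/P ≈ -0.026276 + 0.00055816 = -0.02571784
New price ≈ 72.89 × (1 - 0.02571784) = 71.0154266424.

¥71.02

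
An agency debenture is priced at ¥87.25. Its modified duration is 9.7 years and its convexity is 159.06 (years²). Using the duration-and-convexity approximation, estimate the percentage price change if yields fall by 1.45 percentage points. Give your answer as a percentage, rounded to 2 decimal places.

Duration effect: -D_mod·Δy = -9.7 × (-0.0145) = +0.140650
Convexity effect: ½·C·(Δy)² = 0.5 × 159.06 × (-0.0145)² = +0.0167211825
ΔP/P ≈ +0.140650 + 0.0167211825 = +0.1573711825
= +15.73711825%.

+15.74%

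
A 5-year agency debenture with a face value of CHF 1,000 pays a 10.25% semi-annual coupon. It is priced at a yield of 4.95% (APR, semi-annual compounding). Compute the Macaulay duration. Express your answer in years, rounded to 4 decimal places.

Periodic yield y = 0.02475. Discount each cash flow and weight by its period:
  t   CF        PV=CF/(1+0.02475)^t    t·PV
  1        51.25        50.0122        50.0122
  2        51.25        48.8043        97.6086
  3        51.25        47.6256       142.8767
  4        51.25        46.4753       185.9012
  5        51.25        45.3528       226.7641
  6        51.25        44.2574       265.5447
  7        51.25        43.1885       302.3197
  8        51.25        42.1454       337.1634
  9        51.25        41.1275       370.1477
  10    1,051.25       823.2405     8,232.4052
  Σ                  1,232.2296    10,210.7434
Price P = Σ PV = 1,232.2296.
Macaulay duration = Σ(t·PV) / P = 10,210.7434 / 1,232.2296 = 8.28640 half-year periods.
In years: 8.28640 / 2 = 4.14320 years.

4.1432 years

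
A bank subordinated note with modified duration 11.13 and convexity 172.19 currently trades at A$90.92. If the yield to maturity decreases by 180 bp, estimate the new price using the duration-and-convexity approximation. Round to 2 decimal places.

A$111.67

Duration effect: -D_mod·Δy = -11.13 × (-0.018) = +0.200340
Convexity effect: ½·C·(Δy)² = 0.5 × 172.19 × (-0.018)² = +0.02789478
ΔP/P ≈ +0.200340 + 0.02789478 = +0.22823478
New price ≈ 90.92 × (1 + 0.22823478) = 111.6711061976.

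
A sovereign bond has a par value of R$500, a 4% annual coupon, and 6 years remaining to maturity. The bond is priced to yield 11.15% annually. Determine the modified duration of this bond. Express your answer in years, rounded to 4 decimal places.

4.7894 years

Periodic yield y = 0.1115. First find Macaulay duration:
  t   CF        PV=CF/(1+0.1115)^t    t·PV
  1        20.00        17.9937        17.9937
  2        20.00        16.1887        32.3773
  3        20.00        14.5647        43.6941
  4        20.00        13.1036        52.4146
  5        20.00        11.7892        58.9458
  6       520.00       275.7697     1,654.6182
  Σ                    349.4096     1,860.0437
P = 349.4096; Macaulay duration = 1,860.0437 / 349.4096 = 5.32339 years.
Modified duration = D_Mac / (1 + y) = 5.32339 / 1.1115 = 4.78938 years.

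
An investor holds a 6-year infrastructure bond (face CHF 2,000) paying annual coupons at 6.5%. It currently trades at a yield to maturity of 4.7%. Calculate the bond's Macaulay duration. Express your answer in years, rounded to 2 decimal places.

5.20 years

Periodic yield y = 0.047. Discount each cash flow and weight by its year:
  t   CF        PV=CF/(1+0.047)^t    t·PV
  1       130.00       124.1643       124.1643
  2       130.00       118.5905       237.1810
  3       130.00       113.2670       339.8009
  4       130.00       108.1824       432.7296
  5       130.00       103.3261       516.6304
  6     2,130.00     1,616.9609     9,701.7653
  Σ                  2,184.4911    11,352.2715
Price P = Σ PV = 2,184.4911.
Macaulay duration = Σ(t·PV) / P = 11,352.2715 / 2,184.4911 = 5.19676 years.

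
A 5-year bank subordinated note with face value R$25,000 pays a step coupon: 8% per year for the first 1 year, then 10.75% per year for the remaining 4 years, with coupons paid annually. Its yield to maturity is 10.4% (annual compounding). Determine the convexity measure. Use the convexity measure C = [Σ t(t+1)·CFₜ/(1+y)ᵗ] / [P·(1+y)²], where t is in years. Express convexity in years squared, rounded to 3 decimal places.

With y = 0.104:
  t   CF        PV=CF/(1+0.104)^t    t·PV        t(t+1)·PV
  1     2,000.00     1,811.5942     1,811.5942       3,623.1884
  2     2,687.50     2,205.0088     4,410.0176      13,230.0528
  3     2,687.50     1,997.2906     5,991.8717      23,967.4869
  4     2,687.50     1,809.1400     7,236.5601      36,182.8003
  5    27,687.50    16,882.5629    84,412.8145     506,476.8872
  Σ                 24,705.5965   103,862.8581     583,480.4155
P = 24,705.5965.
Convexity = Σ t(t+1)·PV / [P·(1+y)²] = 583,480.4155 / (24,705.5965 × 1.218816) = 19.37728.

19.377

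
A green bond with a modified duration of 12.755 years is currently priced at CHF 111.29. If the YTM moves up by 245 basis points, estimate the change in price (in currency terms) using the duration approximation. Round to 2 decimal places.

-CHF 34.78

Duration approximation: ΔP/P ≈ -D_mod · Δy = -12.755 × (+0.0245) = -0.3124975.
ΔP ≈ 111.29 × (-0.3124975) = -34.777846775.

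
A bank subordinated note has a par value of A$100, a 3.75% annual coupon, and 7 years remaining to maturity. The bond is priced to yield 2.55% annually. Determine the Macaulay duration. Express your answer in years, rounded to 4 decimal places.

6.3152 years

Periodic yield y = 0.0255. Discount each cash flow and weight by its year:
  t   CF        PV=CF/(1+0.0255)^t    t·PV
  1         3.75         3.6568         3.6568
  2         3.75         3.5658         7.1316
  3         3.75         3.4772        10.4315
  4         3.75         3.3907        13.5628
  5         3.75         3.3064        16.5319
  6         3.75         3.2242        19.3450
  7       103.75        86.9838       608.8867
  Σ                    107.6048       679.5463
Price P = Σ PV = 107.6048.
Macaulay duration = Σ(t·PV) / P = 679.5463 / 107.6048 = 6.31520 years.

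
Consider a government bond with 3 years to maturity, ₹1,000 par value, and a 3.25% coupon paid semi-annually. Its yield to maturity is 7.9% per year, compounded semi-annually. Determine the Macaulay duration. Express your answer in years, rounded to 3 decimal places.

2.873 years

Periodic yield y = 0.0395. Discount each cash flow and weight by its period:
  t   CF        PV=CF/(1+0.0395)^t    t·PV
  1        16.25        15.6325        15.6325
  2        16.25        15.0385        30.0770
  3        16.25        14.4670        43.4011
  4        16.25        13.9173        55.6693
  5        16.25        13.3885        66.9423
  6     1,016.25       805.4778     4,832.8670
  Σ                    877.9217     5,044.5893
Price P = Σ PV = 877.9217.
Macaulay duration = Σ(t·PV) / P = 5,044.5893 / 877.9217 = 5.74606 half-year periods.
In years: 5.74606 / 2 = 2.87303 years.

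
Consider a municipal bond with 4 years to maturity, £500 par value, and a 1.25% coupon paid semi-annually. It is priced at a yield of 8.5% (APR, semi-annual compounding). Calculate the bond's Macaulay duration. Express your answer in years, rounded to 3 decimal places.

Periodic yield y = 0.0425. Discount each cash flow and weight by its period:
  t   CF        PV=CF/(1+0.0425)^t    t·PV
  1        3.125         2.9976         2.9976
  2        3.125         2.8754         5.7508
  3        3.125         2.7582         8.2745
  4        3.125         2.6457        10.5829
  5        3.125         2.5379        12.6894
  6        3.125         2.4344        14.6065
  7        3.125         2.3352        16.3462
  8      503.125       360.6346     2,885.0768
  Σ                    379.2190     2,956.3246
Price P = Σ PV = 379.2190.
Macaulay duration = Σ(t·PV) / P = 2,956.3246 / 379.2190 = 7.79583 half-year periods.
In years: 7.79583 / 2 = 3.89791 years.

3.898 years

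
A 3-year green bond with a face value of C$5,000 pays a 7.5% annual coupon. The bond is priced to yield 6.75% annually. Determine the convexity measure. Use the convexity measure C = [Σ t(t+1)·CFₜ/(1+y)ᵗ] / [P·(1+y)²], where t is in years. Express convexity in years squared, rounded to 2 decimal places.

With y = 0.0675:
  t   CF        PV=CF/(1+0.0675)^t    t·PV        t(t+1)·PV
  1       375.00       351.2881       351.2881         702.5761
  2       375.00       329.0755       658.1509       1,974.4528
  3     5,375.00     4,418.4996    13,255.4987      53,021.9949
  Σ                  5,098.8631    14,264.9377      55,699.0238
P = 5,098.8631.
Convexity = Σ t(t+1)·PV / [P·(1+y)²] = 55,699.0238 / (5,098.8631 × 1.139556) = 9.58602.

9.59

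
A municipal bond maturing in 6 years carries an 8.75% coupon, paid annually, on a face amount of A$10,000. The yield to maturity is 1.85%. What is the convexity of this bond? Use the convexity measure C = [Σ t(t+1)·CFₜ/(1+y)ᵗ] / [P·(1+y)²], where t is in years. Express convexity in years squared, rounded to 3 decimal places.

With y = 0.0185:
  t   CF        PV=CF/(1+0.0185)^t    t·PV        t(t+1)·PV
  1       875.00       859.1065       859.1065       1,718.2131
  2       875.00       843.5017     1,687.0035       5,061.0105
  3       875.00       828.1804     2,484.5412       9,938.1649
  4       875.00       813.1374     3,252.5495      16,262.7474
  5       875.00       798.3676     3,991.8378      23,951.0270
  6    10,875.00     9,742.3351    58,454.0109     409,178.0761
  Σ                 13,884.6288    70,729.0494     466,109.2389
P = 13,884.6288.
Convexity = Σ t(t+1)·PV / [P·(1+y)²] = 466,109.2389 / (13,884.6288 × 1.037342) = 32.36170.

32.362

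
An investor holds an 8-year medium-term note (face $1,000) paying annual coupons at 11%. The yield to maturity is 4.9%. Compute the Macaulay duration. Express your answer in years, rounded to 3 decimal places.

Periodic yield y = 0.049. Discount each cash flow and weight by its year:
  t   CF        PV=CF/(1+0.049)^t    t·PV
  1       110.00       104.8618       104.8618
  2       110.00        99.9636       199.9271
  3       110.00        95.2941       285.8824
  4       110.00        90.8428       363.3714
  5       110.00        86.5995       432.9974
  6       110.00        82.5543       495.3259
  7       110.00        78.6981       550.8867
  8     1,110.00       757.0404     6,056.3234
  Σ                  1,395.8546     8,489.5761
Price P = Σ PV = 1,395.8546.
Macaulay duration = Σ(t·PV) / P = 8,489.5761 / 1,395.8546 = 6.08199 years.

6.082 years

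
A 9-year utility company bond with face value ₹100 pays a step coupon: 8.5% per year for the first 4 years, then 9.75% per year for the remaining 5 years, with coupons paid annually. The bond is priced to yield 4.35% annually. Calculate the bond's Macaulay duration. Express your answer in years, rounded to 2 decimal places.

6.95 years

Periodic yield y = 0.0435. Discount each cash flow and weight by its year:
  t   CF        PV=CF/(1+0.0435)^t    t·PV
  1         8.50         8.1457         8.1457
  2         8.50         7.8061        15.6122
  3         8.50         7.4807        22.4421
  4         8.50         7.1688        28.6754
  5         9.75         7.8803        39.4015
  6         9.75         7.5518        45.3107
  7         9.75         7.2370        50.6589
  8         9.75         6.9353        55.4824
  9       109.75        74.8122       673.3098
  Σ                    135.0179       939.0386
Price P = Σ PV = 135.0179.
Macaulay duration = Σ(t·PV) / P = 939.0386 / 135.0179 = 6.95492 years.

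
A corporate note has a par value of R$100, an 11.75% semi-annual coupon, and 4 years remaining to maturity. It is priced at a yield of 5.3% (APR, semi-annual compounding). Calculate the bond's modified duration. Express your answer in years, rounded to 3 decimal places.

Periodic yield y = 0.0265. First find Macaulay duration:
  t   CF        PV=CF/(1+0.0265)^t    t·PV
  1        5.875         5.7233         5.7233
  2        5.875         5.5756        11.1512
  3        5.875         5.4316        16.2949
  4        5.875         5.2914        21.1657
  5        5.875         5.1548        25.7741
  6        5.875         5.0217        30.1304
  7        5.875         4.8921        34.2447
  8      105.875        85.8859       687.0871
  Σ                    122.9765       831.5714
P = 122.9765; Macaulay duration = 831.5714 / 122.9765 = 6.76203 half-year periods = 3.38102 years.
Modified duration = D_Mac / (1 + y) = 3.38102 / 1.0265 = 3.29373 years.

3.294 years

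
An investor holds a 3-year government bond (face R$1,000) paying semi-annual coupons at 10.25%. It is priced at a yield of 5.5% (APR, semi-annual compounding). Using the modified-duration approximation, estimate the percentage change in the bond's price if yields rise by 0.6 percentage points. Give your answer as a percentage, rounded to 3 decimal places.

Periodic yield y = 0.0275. Modified duration first:
  t   CF        PV=CF/(1+0.0275)^t    t·PV
  1        51.25        49.8783        49.8783
  2        51.25        48.5434        97.0868
  3        51.25        47.2442       141.7326
  4        51.25        45.9797       183.9190
  5        51.25        44.7491       223.7457
  6     1,051.25       893.3364     5,360.0183
  Σ                  1,129.7312     6,056.3807
P = 1,129.7312; D_Mac = 5.36090 half-year periods = 2.68045 yrs; D_mod = 2.68045/(1+0.0275) = 2.60871 yrs.
ΔP/P ≈ -D_mod · Δy = -2.60871 × (+0.006) = -0.015652 = -1.5652%.

-1.565%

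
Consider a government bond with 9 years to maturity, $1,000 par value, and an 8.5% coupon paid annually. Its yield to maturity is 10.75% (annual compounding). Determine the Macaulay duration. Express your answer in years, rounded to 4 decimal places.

Periodic yield y = 0.1075. Discount each cash flow and weight by its year:
  t   CF        PV=CF/(1+0.1075)^t    t·PV
  1        85.00        76.7494        76.7494
  2        85.00        69.2997       138.5994
  3        85.00        62.5731       187.7193
  4        85.00        56.4994       225.9977
  5        85.00        51.0153       255.0764
  6        85.00        46.0635       276.3807
  7        85.00        41.5923       291.1460
  8        85.00        37.5551       300.4409
  9     1,085.00       432.8487     3,895.6384
  Σ                    874.1965     5,647.7482
Price P = Σ PV = 874.1965.
Macaulay duration = Σ(t·PV) / P = 5,647.7482 / 874.1965 = 6.46050 years.

6.4605 years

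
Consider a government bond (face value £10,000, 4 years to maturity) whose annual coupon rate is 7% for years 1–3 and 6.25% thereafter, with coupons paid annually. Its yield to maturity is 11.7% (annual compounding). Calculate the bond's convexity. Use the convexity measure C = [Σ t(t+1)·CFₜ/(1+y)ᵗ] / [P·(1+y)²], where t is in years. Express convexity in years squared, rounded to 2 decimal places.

With y = 0.117:
  t   CF        PV=CF/(1+0.117)^t    t·PV        t(t+1)·PV
  1       700.00       626.6786       626.6786       1,253.3572
  2       700.00       561.0372     1,122.0745       3,366.2235
  3       700.00       502.2715     1,506.8144       6,027.2578
  4    10,625.00     6,825.2136    27,300.8543     136,504.2716
  Σ                  8,515.2009    30,556.4219     147,151.1101
P = 8,515.2009.
Convexity = Σ t(t+1)·PV / [P·(1+y)²] = 147,151.1101 / (8,515.2009 × 1.247689) = 13.85040.

13.85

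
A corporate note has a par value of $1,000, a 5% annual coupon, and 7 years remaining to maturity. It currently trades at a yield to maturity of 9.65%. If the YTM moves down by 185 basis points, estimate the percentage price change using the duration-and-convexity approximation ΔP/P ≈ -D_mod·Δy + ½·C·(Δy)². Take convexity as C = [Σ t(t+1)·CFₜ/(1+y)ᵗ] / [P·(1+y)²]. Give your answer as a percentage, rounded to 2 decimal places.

+10.63%

With y = 0.0965:
  t   CF        PV=CF/(1+0.0965)^t    t·PV        t(t+1)·PV
  1        50.00        45.5996        45.5996          91.1993
  2        50.00        41.5865        83.1731         249.5192
  3        50.00        37.9266       113.7798         455.1194
  4        50.00        34.5888       138.3552         691.7759
  5        50.00        31.5447       157.7237         946.3419
  6        50.00        28.7686       172.6114       1,208.2797
  7     1,050.00       550.9711     3,856.7979      30,854.3836
  Σ                    770.9860     4,568.0407      34,496.6190
P = 770.9860; D_Mac = 5.92493 yrs; D_mod = 5.40350 yrs; C = 37.21455.
Duration effect: -5.40350 × (-0.0185) = +0.099965
Convexity effect: 0.5 × 37.21455 × (-0.0185)² = +0.0063683
ΔP/P ≈ +0.099965 + 0.0063683 = +0.106333 = +10.6333%.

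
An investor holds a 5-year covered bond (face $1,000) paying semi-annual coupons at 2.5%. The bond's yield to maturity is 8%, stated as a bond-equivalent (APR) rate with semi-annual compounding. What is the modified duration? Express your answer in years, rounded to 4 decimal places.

4.5051 years

Periodic yield y = 0.04. First find Macaulay duration:
  t   CF        PV=CF/(1+0.04)^t    t·PV
  1        12.50        12.0192        12.0192
  2        12.50        11.5570        23.1139
  3        12.50        11.1125        33.3374
  4        12.50        10.6851        42.7402
  5        12.50        10.2741        51.3704
  6        12.50         9.8789        59.2736
  7        12.50         9.4990        66.4928
  8        12.50         9.1336        73.0690
  9        12.50         8.7823        79.0410
  10    1,012.50       684.0087     6,840.0872
  Σ                    776.9504     7,280.5448
P = 776.9504; Macaulay duration = 7,280.5448 / 776.9504 = 9.37067 half-year periods = 4.68533 years.
Modified duration = D_Mac / (1 + y) = 4.68533 / 1.04 = 4.50513 years.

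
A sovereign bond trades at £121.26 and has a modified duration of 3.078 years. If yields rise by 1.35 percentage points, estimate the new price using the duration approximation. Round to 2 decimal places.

Duration approximation: ΔP/P ≈ -D_mod · Δy = -3.078 × (+0.0135) = -0.041553.
New price ≈ 121.26 × (1 - 0.041553) = 116.22128322.

£116.22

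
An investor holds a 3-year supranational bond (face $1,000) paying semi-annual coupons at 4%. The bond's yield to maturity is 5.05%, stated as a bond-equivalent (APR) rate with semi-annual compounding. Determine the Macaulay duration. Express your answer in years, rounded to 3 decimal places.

2.854 years

Periodic yield y = 0.02525. Discount each cash flow and weight by its period:
  t   CF        PV=CF/(1+0.02525)^t    t·PV
  1        20.00        19.5074        19.5074
  2        20.00        19.0270        38.0540
  3        20.00        18.5584        55.6752
  4        20.00        18.1013        72.4054
  5        20.00        17.6555        88.2777
  6     1,020.00       878.2568     5,269.5406
  Σ                    971.1065     5,543.4604
Price P = Σ PV = 971.1065.
Macaulay duration = Σ(t·PV) / P = 5,543.4604 / 971.1065 = 5.70840 half-year periods.
In years: 5.70840 / 2 = 2.85420 years.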